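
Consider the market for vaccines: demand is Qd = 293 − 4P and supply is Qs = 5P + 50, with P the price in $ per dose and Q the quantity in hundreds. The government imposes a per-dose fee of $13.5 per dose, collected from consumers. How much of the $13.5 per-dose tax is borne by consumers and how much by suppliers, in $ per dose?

Before the tax: set 293 − 4P = 5P + 50 → P* = $27, Q* = 185.
With the tax collected from consumers, demand (in seller-price terms) shifts: Qd = 293 − 4(P + 13.5).
Solving gives Q = 155 with consumers paying $34.5 and suppliers receiving $21 (the $13.5 wedge).
Burden on consumers: $7.5; on suppliers: $6. (They sum to $13.5.)
The less price-elastic side of the market bears the larger share of a per-unit tax.

Consumers bear $7.5 per dose; suppliers bear $6 per dose.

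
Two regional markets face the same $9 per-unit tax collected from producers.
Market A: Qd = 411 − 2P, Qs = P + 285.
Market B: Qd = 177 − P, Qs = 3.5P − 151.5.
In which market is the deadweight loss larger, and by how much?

Market B, by $4.5.

Market A: pre-tax P* = $42, Q* = 327; post-tax Q = 321; deadweight loss = $27.
Market B: pre-tax P* = $73, Q* = 104; post-tax Q = 97; deadweight loss = $31.5.
Difference: $27 vs $31.5 → market B is larger by $4.5.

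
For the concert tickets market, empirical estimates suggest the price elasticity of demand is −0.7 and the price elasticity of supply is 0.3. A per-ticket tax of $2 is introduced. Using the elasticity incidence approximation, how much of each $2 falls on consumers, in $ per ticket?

Incidence ratio: consumers' share ≈ εs / (εs + |εd|) = 0.3 / (0.3 + 0.7) = 0.3.
So consumers bear ≈ 0.3 × $2 = $0.6; sellers bear $1.4.

Consumers bear ≈ $0.6 per ticket.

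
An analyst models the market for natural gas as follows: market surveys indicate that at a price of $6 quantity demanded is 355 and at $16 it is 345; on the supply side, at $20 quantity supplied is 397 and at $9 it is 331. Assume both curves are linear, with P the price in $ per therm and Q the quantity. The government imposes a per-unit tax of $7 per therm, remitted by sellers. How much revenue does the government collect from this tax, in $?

Demand slope: (345 − 355)/(16 − 6) = -1, so Qd = 361 − P.
Supply slope: (331 − 397)/(9 − 20) = 6, so Qs = 6P + 277.
Before the tax: set 361 − P = 6P + 277 → P* = $12, Q* = 349.
With the tax collected from sellers, supply shifts: Qs = 6(P − 7) + 277.
New equilibrium: consumers pay $18, sellers receive $11, Q = 343. (Wedge: Pb − Ps = 7.)
Revenue = t · Q = 7 · 343 = $2401.

Tax revenue = $2401.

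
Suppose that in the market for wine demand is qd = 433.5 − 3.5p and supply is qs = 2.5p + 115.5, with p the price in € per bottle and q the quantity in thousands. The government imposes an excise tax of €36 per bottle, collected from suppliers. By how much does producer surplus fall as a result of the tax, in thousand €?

Producer surplus falls by €4656.75 thousand.

Before the tax: set 433.5 − 3.5p = 2.5p + 115.5 → p* = €53, q* = 248.
With the tax collected from suppliers, supply shifts: qs = 2.5(p − 36) + 115.5.
New equilibrium: buyers pay €68, suppliers receive €32, q = 195.5. (Wedge: pb − ps = 36.)
ΔPS is the trapezoid between Q = 195.5 and Q = 248 of height €21: ½ · (248 + 195.5) · 21 = €4656.75.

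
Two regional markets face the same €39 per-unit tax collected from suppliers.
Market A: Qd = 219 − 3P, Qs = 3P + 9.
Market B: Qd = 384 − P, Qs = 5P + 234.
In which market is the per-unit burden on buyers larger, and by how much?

Market A: pre-tax P* = €35, Q* = 114; post-tax Q = 55.5; per-unit burden on buyers = €19.5.
Market B: pre-tax P* = €25, Q* = 359; post-tax Q = 326.5; per-unit burden on buyers = €32.5.
Difference: €19.5 vs €32.5 → market B is larger by €13.

Market B, by €13.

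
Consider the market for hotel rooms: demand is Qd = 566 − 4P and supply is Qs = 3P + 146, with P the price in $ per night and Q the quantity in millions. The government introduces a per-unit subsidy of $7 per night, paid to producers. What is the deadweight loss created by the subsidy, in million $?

Without the subsidy, 566 − 4P = 3P + 146 gives 7P = 420, so P* = $60 and Q* = 326.
With a per-unit subsidy paid to producers, each receives P + 7 per unit sold, so supply becomes Qs = 3(P + 7) + 146.
Solving gives Q = 338 with consumers paying $57 and producers receiving $64 (the $7 wedge).
Quantity rises by |ΔQ| = |326 − 338| = 12.
DWL = ½ · t · |ΔQ| = ½ · 7 · 12 = $42.

Deadweight loss = $42 million.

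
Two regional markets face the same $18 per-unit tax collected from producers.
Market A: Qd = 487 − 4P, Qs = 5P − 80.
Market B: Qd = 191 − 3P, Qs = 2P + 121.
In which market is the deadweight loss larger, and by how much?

Market A, by $165.6.

Market A: pre-tax P* = $63, Q* = 235; post-tax Q = 195; deadweight loss = $360.
Market B: pre-tax P* = $14, Q* = 149; post-tax Q = 127.4; deadweight loss = $194.4.
Difference: $360 vs $194.4 → market A is larger by $165.6.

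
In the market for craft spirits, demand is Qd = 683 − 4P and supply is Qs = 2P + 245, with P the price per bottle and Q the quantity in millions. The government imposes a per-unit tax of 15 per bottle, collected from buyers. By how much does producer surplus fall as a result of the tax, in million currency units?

Without the tax, 683 − 4P = 2P + 245 gives 6P = 438, so P* = 73 and Q* = 391.
With the tax collected from buyers, demand (in seller-price terms) shifts: Qd = 683 − 4(P + 15).
Solving gives Q = 371 with buyers paying 78 and suppliers receiving 63 (the 15 wedge).
ΔPS is the trapezoid between Q = 371 and Q = 391 of height 10: ½ · (391 + 371) · 10 = 3810.

Producer surplus falls by 3810 million.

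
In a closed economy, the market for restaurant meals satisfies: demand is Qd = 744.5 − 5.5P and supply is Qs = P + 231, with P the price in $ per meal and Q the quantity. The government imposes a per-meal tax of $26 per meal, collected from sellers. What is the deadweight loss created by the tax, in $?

Before the tax: set 744.5 − 5.5P = P + 231 → P* = $79, Q* = 310.
With the tax collected from sellers, supply shifts: Qs = (P − 26) + 231.
New equilibrium: consumers pay $83, sellers receive $57, Q = 288. (Wedge: Pb − Ps = 26.)
Quantity falls by |ΔQ| = |310 − 288| = 22.
DWL = ½ · t · |ΔQ| = ½ · 26 · 22 = $286.

Deadweight loss = $286.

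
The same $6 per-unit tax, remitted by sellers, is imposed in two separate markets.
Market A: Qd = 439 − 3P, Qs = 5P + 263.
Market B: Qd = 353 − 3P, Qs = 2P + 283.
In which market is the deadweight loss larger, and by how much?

Market A: pre-tax P* = $22, Q* = 373; post-tax Q = 361.75; deadweight loss = $33.75.
Market B: pre-tax P* = $14, Q* = 311; post-tax Q = 303.8; deadweight loss = $21.6.
Difference: $33.75 vs $21.6 → market A is larger by $12.15.

Market A, by $12.15.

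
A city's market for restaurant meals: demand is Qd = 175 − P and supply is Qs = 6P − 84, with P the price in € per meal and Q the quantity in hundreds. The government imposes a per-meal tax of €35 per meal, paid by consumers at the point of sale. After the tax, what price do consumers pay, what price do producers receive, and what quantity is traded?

Consumers pay €67; producers receive €32; quantity = 108.

Before the tax: set 175 − P = 6P − 84 → P* = €37, Q* = 138.
With the tax collected from consumers, demand (in seller-price terms) shifts: Qd = 175 − (P + 35).
Solving gives Q = 108 with consumers paying €67 and producers receiving €32 (the €35 wedge).
The less price-elastic side of the market bears the larger share of a per-unit tax.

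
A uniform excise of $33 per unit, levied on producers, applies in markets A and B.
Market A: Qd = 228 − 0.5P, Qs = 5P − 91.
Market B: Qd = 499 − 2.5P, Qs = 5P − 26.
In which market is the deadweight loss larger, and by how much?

Market B, by $660.

Market A: pre-tax P* = $58, Q* = 199; post-tax Q = 184; deadweight loss = $247.5.
Market B: pre-tax P* = $70, Q* = 324; post-tax Q = 269; deadweight loss = $907.5.
Difference: $247.5 vs $907.5 → market B is larger by $660.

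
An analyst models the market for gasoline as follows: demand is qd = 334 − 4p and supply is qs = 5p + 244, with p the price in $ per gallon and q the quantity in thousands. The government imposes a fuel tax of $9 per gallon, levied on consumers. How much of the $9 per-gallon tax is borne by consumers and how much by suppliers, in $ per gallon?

Consumers bear $5 per gallon; suppliers bear $4 per gallon.

Without the tax, 334 − 4p = 5p + 244 gives 9p = 90, so p* = $10 and q* = 294.
With the tax collected from consumers, demand (in seller-price terms) shifts: qd = 334 − 4(p + 9).
Solving gives q = 274 with consumers paying $15 and suppliers receiving $6 (the $9 wedge).
Burden on consumers: $5; on suppliers: $4. (They sum to $9.)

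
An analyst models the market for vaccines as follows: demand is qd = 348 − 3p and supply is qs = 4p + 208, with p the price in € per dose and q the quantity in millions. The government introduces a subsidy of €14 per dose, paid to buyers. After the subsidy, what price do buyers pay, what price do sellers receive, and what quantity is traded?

Without the subsidy, 348 − 3p = 4p + 208 gives 7p = 140, so p* = €20 and q* = 288.
With a per-unit subsidy paid to buyers, each effectively pays p − 14, so demand becomes qd = 348 − 3(p − 14).
Solving gives q = 312 with buyers paying €12 and sellers receiving €26 (the €14 wedge).

Buyers pay €12; sellers receive €26; quantity = 312.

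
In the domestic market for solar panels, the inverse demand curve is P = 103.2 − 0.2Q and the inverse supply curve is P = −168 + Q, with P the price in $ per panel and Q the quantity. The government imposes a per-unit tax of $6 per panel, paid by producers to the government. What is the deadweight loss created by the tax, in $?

Inverting to Q(P) form: Qd = 516 − 5P; Qs = P + 168.
Before the tax: set 516 − 5P = P + 168 → P* = $58, Q* = 226.
With the tax collected from producers, supply shifts: Qs = (P − 6) + 168.
Solving gives Q = 221 with buyers paying $59 and producers receiving $53 (the $6 wedge).
Quantity falls by |ΔQ| = |226 − 221| = 5.
DWL = ½ · t · |ΔQ| = ½ · 6 · 5 = $15.

Deadweight loss = $15.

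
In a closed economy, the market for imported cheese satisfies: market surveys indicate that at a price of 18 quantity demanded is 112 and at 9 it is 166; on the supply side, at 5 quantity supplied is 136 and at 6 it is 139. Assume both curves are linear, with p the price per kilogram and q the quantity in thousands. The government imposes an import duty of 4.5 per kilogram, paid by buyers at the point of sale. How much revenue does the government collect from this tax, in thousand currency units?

Demand slope: (166 − 112)/(9 − 18) = -6, so qd = 220 − 6p.
Supply slope: (139 − 136)/(6 − 5) = 3, so qs = 3p + 121.
Before the tax: set 220 − 6p = 3p + 121 → p* = 11, q* = 154.
With the tax collected from buyers, demand (in seller-price terms) shifts: qd = 220 − 6(p + 4.5).
Solving gives q = 145 with buyers paying 12.5 and suppliers receiving 8 (the 4.5 wedge).
Revenue = t · Q = 4.5 · 145 = 652.5.

Tax revenue = 652.5 thousand.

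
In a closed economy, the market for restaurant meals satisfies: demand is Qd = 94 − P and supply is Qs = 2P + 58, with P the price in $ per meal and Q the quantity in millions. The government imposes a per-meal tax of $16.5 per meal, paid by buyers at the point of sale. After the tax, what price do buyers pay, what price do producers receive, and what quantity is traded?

Without the tax, 94 − P = 2P + 58 gives 3P = 36, so P* = $12 and Q* = 82.
With the tax collected from buyers, demand (in seller-price terms) shifts: Qd = 94 − (P + 16.5).
Solving gives Q = 71 with buyers paying $23 and producers receiving $6.5 (the $16.5 wedge).

Buyers pay $23; producers receive $6.5; quantity = 71.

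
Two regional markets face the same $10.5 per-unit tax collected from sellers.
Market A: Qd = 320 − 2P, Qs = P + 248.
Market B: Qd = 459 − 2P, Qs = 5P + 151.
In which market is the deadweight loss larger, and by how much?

Market A: pre-tax P* = $24, Q* = 272; post-tax Q = 265; deadweight loss = $36.75.
Market B: pre-tax P* = $44, Q* = 371; post-tax Q = 356; deadweight loss = $78.75.
Difference: $36.75 vs $78.75 → market B is larger by $42.

Market B, by $42.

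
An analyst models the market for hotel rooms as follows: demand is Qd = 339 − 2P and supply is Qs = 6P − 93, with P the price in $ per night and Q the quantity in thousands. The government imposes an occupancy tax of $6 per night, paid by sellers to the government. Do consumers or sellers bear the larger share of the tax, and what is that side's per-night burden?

Without the tax, 339 − 2P = 6P − 93 gives 8P = 432, so P* = $54 and Q* = 231.
With the tax collected from sellers, supply shifts: Qs = 6(P − 6) − 93.
New equilibrium: consumers pay $58.5, sellers receive $52.5, Q = 222. (Wedge: Pb − Ps = 6.)
Per-night burden: consumers $4.5, sellers $1.5.
Consumers take the larger share because demand is less price-elastic here (demand slope 2 vs supply slope 6).

Consumers bear the larger share: $4.5 per night.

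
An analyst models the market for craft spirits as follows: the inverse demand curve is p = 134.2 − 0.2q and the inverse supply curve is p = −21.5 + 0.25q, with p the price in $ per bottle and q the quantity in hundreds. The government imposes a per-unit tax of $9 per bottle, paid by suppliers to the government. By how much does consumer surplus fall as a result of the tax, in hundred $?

Rewrite in direct form: qd = 671 − 5p and qs = 4p + 86.
Without the tax, 671 − 5p = 4p + 86 gives 9p = 585, so p* = $65 and q* = 346.
With the tax collected from suppliers, supply shifts: qs = 4(p − 9) + 86.
Solving gives q = 326 with buyers paying $69 and suppliers receiving $60 (the $9 wedge).
ΔCS is the trapezoid between Q = 326 and Q = 346 of height $4: ½ · (346 + 326) · 4 = $1344.

Consumer surplus falls by $1344 hundred.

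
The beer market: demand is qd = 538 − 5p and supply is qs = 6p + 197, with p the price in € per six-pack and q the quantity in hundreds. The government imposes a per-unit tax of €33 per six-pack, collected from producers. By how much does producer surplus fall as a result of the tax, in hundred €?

Before the tax: set 538 − 5p = 6p + 197 → p* = €31, q* = 383.
With the tax collected from producers, supply shifts: qs = 6(p − 33) + 197.
New equilibrium: consumers pay €49, producers receive €16, q = 293. (Wedge: pb − ps = 33.)
ΔPS is the trapezoid between Q = 293 and Q = 383 of height €15: ½ · (383 + 293) · 15 = €5070.

Producer surplus falls by €5070 hundred.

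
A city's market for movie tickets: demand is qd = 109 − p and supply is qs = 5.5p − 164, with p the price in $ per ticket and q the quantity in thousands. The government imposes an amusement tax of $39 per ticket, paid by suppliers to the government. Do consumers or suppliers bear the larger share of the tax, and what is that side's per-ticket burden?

Consumers bear the larger share: $33 per ticket.

Without the tax, 109 − p = 5.5p − 164 gives 6.5p = 273, so p* = $42 and q* = 67.
With the tax collected from suppliers, supply shifts: qs = 5.5(p − 39) − 164.
Solving gives q = 34 with consumers paying $75 and suppliers receiving $36 (the $39 wedge).
Per-ticket burden: consumers $33, suppliers $6.
Consumers take the larger share because demand is less price-elastic here (demand slope 1 vs supply slope 5.5).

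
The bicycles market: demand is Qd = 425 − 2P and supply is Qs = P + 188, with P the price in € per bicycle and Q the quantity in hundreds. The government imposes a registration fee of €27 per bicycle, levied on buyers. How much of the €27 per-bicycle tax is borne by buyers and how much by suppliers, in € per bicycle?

Without the tax, 425 − 2P = P + 188 gives 3P = 237, so P* = €79 and Q* = 267.
With the tax collected from buyers, demand (in seller-price terms) shifts: Qd = 425 − 2(P + 27).
Solving gives Q = 249 with buyers paying €88 and suppliers receiving €61 (the €27 wedge).
Burden on buyers: €9; on suppliers: €18. (They sum to €27.)

Buyers bear €9 per bicycle; suppliers bear €18 per bicycle.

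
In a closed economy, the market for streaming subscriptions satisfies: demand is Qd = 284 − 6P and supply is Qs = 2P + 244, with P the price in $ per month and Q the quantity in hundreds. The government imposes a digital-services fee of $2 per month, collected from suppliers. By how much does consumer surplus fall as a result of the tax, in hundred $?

Before the tax: set 284 − 6P = 2P + 244 → P* = $5, Q* = 254.
With the tax collected from suppliers, supply shifts: Qs = 2(P − 2) + 244.
New equilibrium: buyers pay $5.5, suppliers receive $3.5, Q = 251. (Wedge: Pb − Ps = 2.)
ΔCS is the trapezoid between Q = 251 and Q = 254 of height $0.5: ½ · (254 + 251) · 0.5 = $126.25.

Consumer surplus falls by $126.25 hundred.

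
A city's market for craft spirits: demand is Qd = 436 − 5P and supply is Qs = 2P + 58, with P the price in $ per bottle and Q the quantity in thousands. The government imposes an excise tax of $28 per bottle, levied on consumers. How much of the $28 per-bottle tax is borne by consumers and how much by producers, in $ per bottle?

Consumers bear $8 per bottle; producers bear $20 per bottle.

Before the tax: set 436 − 5P = 2P + 58 → P* = $54, Q* = 166.
With the tax collected from consumers, demand (in seller-price terms) shifts: Qd = 436 − 5(P + 28).
Solving gives Q = 126 with consumers paying $62 and producers receiving $34 (the $28 wedge).
Burden on consumers: $8; on producers: $20. (They sum to $28.)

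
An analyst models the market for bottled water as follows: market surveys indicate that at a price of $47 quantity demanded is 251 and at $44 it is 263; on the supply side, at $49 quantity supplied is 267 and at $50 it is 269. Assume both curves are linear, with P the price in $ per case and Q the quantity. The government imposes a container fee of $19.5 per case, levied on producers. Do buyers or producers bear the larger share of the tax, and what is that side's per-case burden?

Demand slope: (263 − 251)/(44 − 47) = -4, so Qd = 439 − 4P.
Supply slope: (269 − 267)/(50 − 49) = 2, so Qs = 2P + 169.
Without the tax, 439 − 4P = 2P + 169 gives 6P = 270, so P* = $45 and Q* = 259.
With the tax collected from producers, supply shifts: Qs = 2(P − 19.5) + 169.
Solving gives Q = 233 with buyers paying $51.5 and producers receiving $32 (the $19.5 wedge).
Per-case burden: buyers $6.5, producers $13.
Producers take the larger share because supply is less price-elastic here (demand slope 4 vs supply slope 2).

Producers bear the larger share: $13 per case.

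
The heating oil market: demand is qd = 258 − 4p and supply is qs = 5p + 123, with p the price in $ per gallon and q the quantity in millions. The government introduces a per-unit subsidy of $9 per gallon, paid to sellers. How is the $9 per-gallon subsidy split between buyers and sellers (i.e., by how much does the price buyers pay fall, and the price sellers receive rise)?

Without the subsidy, 258 − 4p = 5p + 123 gives 9p = 135, so p* = $15 and q* = 198.
With a per-unit subsidy paid to sellers, each receives p + 9 per unit sold, so supply becomes qs = 5(p + 9) + 123.
New equilibrium: buyers pay $10, sellers receive $19, q = 218. (Wedge: pb − ps = −9.)
Gain to buyers: $5; to sellers: $4. (They sum to $9.)

Buyers gain $5 per gallon; sellers gain $4 per gallon.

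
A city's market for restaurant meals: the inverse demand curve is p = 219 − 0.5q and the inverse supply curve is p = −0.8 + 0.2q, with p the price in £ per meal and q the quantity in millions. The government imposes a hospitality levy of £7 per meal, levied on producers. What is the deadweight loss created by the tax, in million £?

Deadweight loss = £35 million.

Rewrite in direct form: qd = 438 − 2p and qs = 5p + 4.
Before the tax: set 438 − 2p = 5p + 4 → p* = £62, q* = 314.
With the tax collected from producers, supply shifts: qs = 5(p − 7) + 4.
Solving gives q = 304 with consumers paying £67 and producers receiving £60 (the £7 wedge).
Quantity falls by |ΔQ| = |314 − 304| = 10.
DWL = ½ · t · |ΔQ| = ½ · 7 · 10 = £35.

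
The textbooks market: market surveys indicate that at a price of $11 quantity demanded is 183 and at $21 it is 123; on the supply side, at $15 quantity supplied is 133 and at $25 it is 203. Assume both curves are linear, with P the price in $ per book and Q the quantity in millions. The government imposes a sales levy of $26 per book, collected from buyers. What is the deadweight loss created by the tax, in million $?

Deadweight loss = $1092 million.

Demand slope: (123 − 183)/(21 − 11) = -6, so Qd = 249 − 6P.
Supply slope: (203 − 133)/(25 − 15) = 7, so Qs = 7P + 28.
Before the tax: set 249 − 6P = 7P + 28 → P* = $17, Q* = 147.
With the tax collected from buyers, demand (in seller-price terms) shifts: Qd = 249 − 6(P + 26).
Solving gives Q = 63 with buyers paying $31 and sellers receiving $5 (the $26 wedge).
Quantity falls by |ΔQ| = |147 − 63| = 84.
DWL = ½ · t · |ΔQ| = ½ · 26 · 84 = $1092.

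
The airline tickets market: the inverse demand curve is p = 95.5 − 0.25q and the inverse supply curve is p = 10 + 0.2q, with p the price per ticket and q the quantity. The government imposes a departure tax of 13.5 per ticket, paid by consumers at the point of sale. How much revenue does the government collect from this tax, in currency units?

Inverting to q(p) form: qd = 382 − 4p; qs = 5p − 50.
Without the tax, 382 − 4p = 5p − 50 gives 9p = 432, so p* = 48 and q* = 190.
With the tax collected from consumers, demand (in seller-price terms) shifts: qd = 382 − 4(p + 13.5).
Solving gives q = 160 with consumers paying 55.5 and suppliers receiving 42 (the 13.5 wedge).
Revenue = t · Q = 13.5 · 160 = 2160.

Tax revenue = 2160.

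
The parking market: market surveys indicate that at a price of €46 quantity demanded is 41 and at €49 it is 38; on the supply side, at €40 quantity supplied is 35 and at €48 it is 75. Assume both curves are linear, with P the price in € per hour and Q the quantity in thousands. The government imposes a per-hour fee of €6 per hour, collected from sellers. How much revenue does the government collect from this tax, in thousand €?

Tax revenue = €240 thousand.

Demand slope: (38 − 41)/(49 − 46) = -1, so Qd = 87 − P.
Supply slope: (75 − 35)/(48 − 40) = 5, so Qs = 5P − 165.
Without the tax, 87 − P = 5P − 165 gives 6P = 252, so P* = €42 and Q* = 45.
With the tax collected from sellers, supply shifts: Qs = 5(P − 6) − 165.
New equilibrium: consumers pay €47, sellers receive €41, Q = 40. (Wedge: Pb − Ps = 6.)
Revenue = t · Q = 6 · 40 = €240.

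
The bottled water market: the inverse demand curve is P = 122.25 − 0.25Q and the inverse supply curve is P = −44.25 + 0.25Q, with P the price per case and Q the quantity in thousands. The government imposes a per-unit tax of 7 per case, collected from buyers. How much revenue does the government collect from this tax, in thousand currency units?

Rewrite in direct form: Qd = 489 − 4P and Qs = 4P + 177.
Without the tax, 489 − 4P = 4P + 177 gives 8P = 312, so P* = 39 and Q* = 333.
With the tax collected from buyers, demand (in seller-price terms) shifts: Qd = 489 − 4(P + 7).
Solving gives Q = 319 with buyers paying 42.5 and suppliers receiving 35.5 (the 7 wedge).
Revenue = t · Q = 7 · 319 = 2233.

Tax revenue = 2233 thousand.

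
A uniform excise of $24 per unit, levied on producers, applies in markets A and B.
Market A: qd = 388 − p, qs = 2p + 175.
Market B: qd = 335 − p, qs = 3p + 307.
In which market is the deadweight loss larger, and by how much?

Market B, by $24.

Market A: pre-tax p* = $71, q* = 317; post-tax q = 301; deadweight loss = $192.
Market B: pre-tax p* = $7, q* = 328; post-tax q = 310; deadweight loss = $216.
Difference: $192 vs $216 → market B is larger by $24.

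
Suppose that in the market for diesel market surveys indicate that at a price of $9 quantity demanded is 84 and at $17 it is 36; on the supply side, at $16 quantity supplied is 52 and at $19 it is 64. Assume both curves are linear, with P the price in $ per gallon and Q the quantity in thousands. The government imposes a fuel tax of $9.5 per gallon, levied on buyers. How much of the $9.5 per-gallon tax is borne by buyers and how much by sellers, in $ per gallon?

Buyers bear $3.8 per gallon; sellers bear $5.7 per gallon.

Demand slope: (36 − 84)/(17 − 9) = -6, so Qd = 138 − 6P.
Supply slope: (64 − 52)/(19 − 16) = 4, so Qs = 4P − 12.
Without the tax, 138 − 6P = 4P − 12 gives 10P = 150, so P* = $15 and Q* = 48.
With the tax collected from buyers, demand (in seller-price terms) shifts: Qd = 138 − 6(P + 9.5).
Solving gives Q = 25.2 with buyers paying $18.8 and sellers receiving $9.3 (the $9.5 wedge).
Burden on buyers: $3.8; on sellers: $5.7. (They sum to $9.5.)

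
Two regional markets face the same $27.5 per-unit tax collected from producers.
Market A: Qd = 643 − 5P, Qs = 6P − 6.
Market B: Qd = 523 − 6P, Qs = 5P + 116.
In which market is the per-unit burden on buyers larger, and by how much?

Market A: pre-tax P* = $59, Q* = 348; post-tax Q = 273; per-unit burden on buyers = $15.
Market B: pre-tax P* = $37, Q* = 301; post-tax Q = 226; per-unit burden on buyers = $12.5.
Difference: $15 vs $12.5 → market A is larger by $2.5.

Market A, by $2.5.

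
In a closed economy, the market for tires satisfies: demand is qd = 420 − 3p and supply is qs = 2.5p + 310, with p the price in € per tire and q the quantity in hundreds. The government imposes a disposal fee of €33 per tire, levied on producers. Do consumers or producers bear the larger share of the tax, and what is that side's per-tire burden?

Producers bear the larger share: €18 per tire.

Without the tax, 420 − 3p = 2.5p + 310 gives 5.5p = 110, so p* = €20 and q* = 360.
With the tax collected from producers, supply shifts: qs = 2.5(p − 33) + 310.
New equilibrium: consumers pay €35, producers receive €2, q = 315. (Wedge: pb − ps = 33.)
Per-tire burden: consumers €15, producers €18.
Producers take the larger share because supply is less price-elastic here (demand slope 3 vs supply slope 2.5).
The less price-elastic side of the market bears the larger share of a per-unit tax.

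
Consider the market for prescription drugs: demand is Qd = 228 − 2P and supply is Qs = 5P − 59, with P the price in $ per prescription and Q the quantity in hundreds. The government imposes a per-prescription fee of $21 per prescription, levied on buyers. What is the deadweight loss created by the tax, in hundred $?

Deadweight loss = $315 hundred.

Before the tax: set 228 − 2P = 5P − 59 → P* = $41, Q* = 146.
With the tax collected from buyers, demand (in seller-price terms) shifts: Qd = 228 − 2(P + 21).
New equilibrium: buyers pay $56, sellers receive $35, Q = 116. (Wedge: Pb − Ps = 21.)
Quantity falls by |ΔQ| = |146 − 116| = 30.
DWL = ½ · t · |ΔQ| = ½ · 21 · 30 = $315.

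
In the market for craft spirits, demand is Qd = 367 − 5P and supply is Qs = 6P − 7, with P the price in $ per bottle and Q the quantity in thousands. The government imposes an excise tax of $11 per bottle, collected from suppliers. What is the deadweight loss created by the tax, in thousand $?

Before the tax: set 367 − 5P = 6P − 7 → P* = $34, Q* = 197.
With the tax collected from suppliers, supply shifts: Qs = 6(P − 11) − 7.
Solving gives Q = 167 with buyers paying $40 and suppliers receiving $29 (the $11 wedge).
Quantity falls by |ΔQ| = |197 − 167| = 30.
DWL = ½ · t · |ΔQ| = ½ · 11 · 30 = $165.

Deadweight loss = $165 thousand.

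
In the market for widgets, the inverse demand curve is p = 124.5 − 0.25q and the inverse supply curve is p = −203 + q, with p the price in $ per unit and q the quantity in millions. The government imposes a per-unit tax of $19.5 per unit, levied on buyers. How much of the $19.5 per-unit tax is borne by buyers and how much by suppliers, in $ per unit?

Inverting to q(p) form: qd = 498 − 4p; qs = p + 203.
Before the tax: set 498 − 4p = p + 203 → p* = $59, q* = 262.
With the tax collected from buyers, demand (in seller-price terms) shifts: qd = 498 − 4(p + 19.5).
Solving gives q = 246.4 with buyers paying $62.9 and suppliers receiving $43.4 (the $19.5 wedge).
Burden on buyers: $3.9; on suppliers: $15.6. (They sum to $19.5.)
The less price-elastic side of the market bears the larger share of a per-unit tax.

Buyers bear $3.9 per unit; suppliers bear $15.6 per unit.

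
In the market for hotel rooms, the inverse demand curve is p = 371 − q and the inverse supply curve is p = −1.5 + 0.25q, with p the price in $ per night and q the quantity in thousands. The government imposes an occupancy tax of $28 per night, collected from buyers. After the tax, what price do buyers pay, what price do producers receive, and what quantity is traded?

Rewrite in direct form: qd = 371 − p and qs = 4p + 6.
Before the tax: set 371 − p = 4p + 6 → p* = $73, q* = 298.
With the tax collected from buyers, demand (in seller-price terms) shifts: qd = 371 − (p + 28).
New equilibrium: buyers pay $95.4, producers receive $67.4, q = 275.6. (Wedge: pb − ps = 28.)

Buyers pay $95.4; producers receive $67.4; quantity = 275.6.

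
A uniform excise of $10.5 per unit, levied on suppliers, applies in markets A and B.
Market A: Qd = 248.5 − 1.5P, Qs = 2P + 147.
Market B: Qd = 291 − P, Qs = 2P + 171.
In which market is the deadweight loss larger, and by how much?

Market A, by $10.5.

Market A: pre-tax P* = $29, Q* = 205; post-tax Q = 196; deadweight loss = $47.25.
Market B: pre-tax P* = $40, Q* = 251; post-tax Q = 244; deadweight loss = $36.75.
Difference: $47.25 vs $36.75 → market A is larger by $10.5.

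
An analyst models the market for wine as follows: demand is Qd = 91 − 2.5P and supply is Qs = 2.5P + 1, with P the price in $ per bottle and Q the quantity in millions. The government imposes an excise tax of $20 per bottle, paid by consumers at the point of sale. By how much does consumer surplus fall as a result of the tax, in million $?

Without the tax, 91 − 2.5P = 2.5P + 1 gives 5P = 90, so P* = $18 and Q* = 46.
With the tax collected from consumers, demand (in seller-price terms) shifts: Qd = 91 − 2.5(P + 20).
New equilibrium: consumers pay $28, sellers receive $8, Q = 21. (Wedge: Pb − Ps = 20.)
ΔCS is the trapezoid between Q = 21 and Q = 46 of height $10: ½ · (46 + 21) · 10 = $335.

Consumer surplus falls by $335 million.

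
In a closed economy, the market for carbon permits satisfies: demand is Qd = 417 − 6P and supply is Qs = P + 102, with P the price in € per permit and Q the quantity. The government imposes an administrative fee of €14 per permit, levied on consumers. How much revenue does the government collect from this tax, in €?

Without the tax, 417 − 6P = P + 102 gives 7P = 315, so P* = €45 and Q* = 147.
With the tax collected from consumers, demand (in seller-price terms) shifts: Qd = 417 − 6(P + 14).
New equilibrium: consumers pay €47, suppliers receive €33, Q = 135. (Wedge: Pb − Ps = 14.)
Revenue = t · Q = 14 · 135 = €1890.

Tax revenue = €1890.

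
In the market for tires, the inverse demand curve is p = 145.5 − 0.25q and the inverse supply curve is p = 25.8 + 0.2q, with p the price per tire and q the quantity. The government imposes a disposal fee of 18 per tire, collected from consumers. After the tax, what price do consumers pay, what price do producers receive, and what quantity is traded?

Rewrite in direct form: qd = 582 − 4p and qs = 5p − 129.
Without the tax, 582 − 4p = 5p − 129 gives 9p = 711, so p* = 79 and q* = 266.
With the tax collected from consumers, demand (in seller-price terms) shifts: qd = 582 − 4(p + 18).
Solving gives q = 226 with consumers paying 89 and producers receiving 71 (the 18 wedge).

Consumers pay 89; producers receive 71; quantity = 226.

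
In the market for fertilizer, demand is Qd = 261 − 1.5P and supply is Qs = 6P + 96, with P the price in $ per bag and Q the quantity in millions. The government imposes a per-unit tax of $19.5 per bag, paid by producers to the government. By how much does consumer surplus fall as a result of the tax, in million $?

Before the tax: set 261 − 1.5P = 6P + 96 → P* = $22, Q* = 228.
With the tax collected from producers, supply shifts: Qs = 6(P − 19.5) + 96.
Solving gives Q = 204.6 with buyers paying $37.6 and producers receiving $18.1 (the $19.5 wedge).
ΔCS is the trapezoid between Q = 204.6 and Q = 228 of height $15.6: ½ · (228 + 204.6) · 15.6 = $3374.28.

Consumer surplus falls by $3374.28 million.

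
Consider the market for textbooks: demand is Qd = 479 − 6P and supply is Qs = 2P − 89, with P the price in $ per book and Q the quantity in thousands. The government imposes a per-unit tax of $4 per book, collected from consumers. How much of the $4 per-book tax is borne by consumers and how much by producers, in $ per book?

Consumers bear $1 per book; producers bear $3 per book.

Before the tax: set 479 − 6P = 2P − 89 → P* = $71, Q* = 53.
With the tax collected from consumers, demand (in seller-price terms) shifts: Qd = 479 − 6(P + 4).
Solving gives Q = 47 with consumers paying $72 and producers receiving $68 (the $4 wedge).
Burden on consumers: $1; on producers: $3. (They sum to $4.)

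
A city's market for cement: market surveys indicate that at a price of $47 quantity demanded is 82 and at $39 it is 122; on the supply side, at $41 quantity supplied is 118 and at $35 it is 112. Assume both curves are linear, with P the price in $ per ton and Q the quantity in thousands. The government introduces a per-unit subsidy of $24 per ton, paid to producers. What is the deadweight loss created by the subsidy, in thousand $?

Demand slope: (122 − 82)/(39 − 47) = -5, so Qd = 317 − 5P.
Supply slope: (112 − 118)/(35 − 41) = 1, so Qs = P + 77.
Before the subsidy: set 317 − 5P = P + 77 → P* = $40, Q* = 117.
With a per-unit subsidy paid to producers, each receives P + 24 per unit sold, so supply becomes Qs = (P + 24) + 77.
New equilibrium: buyers pay $36, producers receive $60, Q = 137. (Wedge: Pb − Ps = −24.)
Quantity rises by |ΔQ| = |117 − 137| = 20.
DWL = ½ · t · |ΔQ| = ½ · 24 · 20 = $240.

Deadweight loss = $240 thousand.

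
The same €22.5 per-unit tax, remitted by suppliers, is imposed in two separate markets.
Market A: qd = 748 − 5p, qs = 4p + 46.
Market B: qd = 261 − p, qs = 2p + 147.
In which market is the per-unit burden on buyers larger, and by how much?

Market B, by €5.

Market A: pre-tax p* = €78, q* = 358; post-tax q = 308; per-unit burden on buyers = €10.
Market B: pre-tax p* = €38, q* = 223; post-tax q = 208; per-unit burden on buyers = €15.
Difference: €10 vs €15 → market B is larger by €5.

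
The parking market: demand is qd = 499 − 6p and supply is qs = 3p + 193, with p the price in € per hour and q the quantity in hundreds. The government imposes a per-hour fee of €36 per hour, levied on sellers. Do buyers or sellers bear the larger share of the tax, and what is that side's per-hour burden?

Sellers bear the larger share: €24 per hour.

Before the tax: set 499 − 6p = 3p + 193 → p* = €34, q* = 295.
With the tax collected from sellers, supply shifts: qs = 3(p − 36) + 193.
New equilibrium: buyers pay €46, sellers receive €10, q = 223. (Wedge: pb − ps = 36.)
Per-hour burden: buyers €12, sellers €24.
Sellers take the larger share because supply is less price-elastic here (demand slope 6 vs supply slope 3).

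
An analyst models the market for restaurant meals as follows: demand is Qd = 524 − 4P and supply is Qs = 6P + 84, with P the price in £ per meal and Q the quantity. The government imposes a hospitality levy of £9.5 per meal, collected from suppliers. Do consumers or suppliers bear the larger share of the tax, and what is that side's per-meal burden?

Before the tax: set 524 − 4P = 6P + 84 → P* = £44, Q* = 348.
With the tax collected from suppliers, supply shifts: Qs = 6(P − 9.5) + 84.
New equilibrium: consumers pay £49.7, suppliers receive £40.2, Q = 325.2. (Wedge: Pb − Ps = 9.5.)
Per-meal burden: consumers £5.7, suppliers £3.8.
Consumers take the larger share because demand is less price-elastic here (demand slope 4 vs supply slope 6).
The less price-elastic side of the market bears the larger share of a per-unit tax.

Consumers bear the larger share: £5.7 per meal.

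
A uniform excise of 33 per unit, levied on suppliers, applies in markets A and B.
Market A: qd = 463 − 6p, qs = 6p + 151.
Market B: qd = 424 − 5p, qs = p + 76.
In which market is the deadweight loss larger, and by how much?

Market A, by 1179.75.

Market A: pre-tax p* = 26, q* = 307; post-tax q = 208; deadweight loss = 1633.5.
Market B: pre-tax p* = 58, q* = 134; post-tax q = 106.5; deadweight loss = 453.75.
Difference: 1633.5 vs 453.75 → market A is larger by 1179.75.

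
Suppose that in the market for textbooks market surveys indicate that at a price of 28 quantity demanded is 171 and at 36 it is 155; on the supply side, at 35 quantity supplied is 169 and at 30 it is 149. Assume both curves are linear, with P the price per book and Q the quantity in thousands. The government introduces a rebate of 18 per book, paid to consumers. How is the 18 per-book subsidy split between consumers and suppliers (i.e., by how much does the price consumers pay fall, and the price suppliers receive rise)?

Demand slope: (155 − 171)/(36 − 28) = -2, so Qd = 227 − 2P.
Supply slope: (149 − 169)/(30 − 35) = 4, so Qs = 4P + 29.
Before the subsidy: set 227 − 2P = 4P + 29 → P* = 33, Q* = 161.
With a per-unit subsidy paid to consumers, each effectively pays P − 18, so demand becomes Qd = 227 − 2(P − 18).
New equilibrium: consumers pay 21, suppliers receive 39, Q = 185. (Wedge: Pb − Ps = −18.)
Gain to consumers: 12; to suppliers: 6. (They sum to 18.)

Consumers gain 12 per book; suppliers gain 6 per book.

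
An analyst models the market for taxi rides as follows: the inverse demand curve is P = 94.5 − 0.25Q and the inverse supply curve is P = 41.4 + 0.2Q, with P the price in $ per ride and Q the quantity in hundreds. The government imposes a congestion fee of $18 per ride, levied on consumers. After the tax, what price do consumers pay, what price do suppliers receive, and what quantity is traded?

Consumers pay $75; suppliers receive $57; quantity = 78.

Rewrite in direct form: Qd = 378 − 4P and Qs = 5P − 207.
Before the tax: set 378 − 4P = 5P − 207 → P* = $65, Q* = 118.
With the tax collected from consumers, demand (in seller-price terms) shifts: Qd = 378 − 4(P + 18).
Solving gives Q = 78 with consumers paying $75 and suppliers receiving $57 (the $18 wedge).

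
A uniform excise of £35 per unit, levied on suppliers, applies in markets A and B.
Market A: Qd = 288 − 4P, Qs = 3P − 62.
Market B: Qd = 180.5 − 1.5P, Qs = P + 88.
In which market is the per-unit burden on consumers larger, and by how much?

Market A, by £1.

Market A: pre-tax P* = £50, Q* = 88; post-tax Q = 28; per-unit burden on consumers = £15.
Market B: pre-tax P* = £37, Q* = 125; post-tax Q = 104; per-unit burden on consumers = £14.
Difference: £15 vs £14 → market A is larger by £1.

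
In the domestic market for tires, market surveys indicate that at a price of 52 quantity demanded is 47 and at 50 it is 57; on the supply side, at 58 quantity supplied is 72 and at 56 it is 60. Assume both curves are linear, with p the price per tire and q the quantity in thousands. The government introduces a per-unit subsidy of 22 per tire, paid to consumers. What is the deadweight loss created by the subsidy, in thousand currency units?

Deadweight loss = 660 thousand.

Demand slope: (57 − 47)/(50 − 52) = -5, so qd = 307 − 5p.
Supply slope: (60 − 72)/(56 − 58) = 6, so qs = 6p − 276.
Before the subsidy: set 307 − 5p = 6p − 276 → p* = 53, q* = 42.
With a per-unit subsidy paid to consumers, each effectively pays p − 22, so demand becomes qd = 307 − 5(p − 22).
New equilibrium: consumers pay 41, suppliers receive 63, q = 102. (Wedge: pb − ps = −22.)
Quantity rises by |ΔQ| = |42 − 102| = 60.
DWL = ½ · t · |ΔQ| = ½ · 22 · 60 = 660.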